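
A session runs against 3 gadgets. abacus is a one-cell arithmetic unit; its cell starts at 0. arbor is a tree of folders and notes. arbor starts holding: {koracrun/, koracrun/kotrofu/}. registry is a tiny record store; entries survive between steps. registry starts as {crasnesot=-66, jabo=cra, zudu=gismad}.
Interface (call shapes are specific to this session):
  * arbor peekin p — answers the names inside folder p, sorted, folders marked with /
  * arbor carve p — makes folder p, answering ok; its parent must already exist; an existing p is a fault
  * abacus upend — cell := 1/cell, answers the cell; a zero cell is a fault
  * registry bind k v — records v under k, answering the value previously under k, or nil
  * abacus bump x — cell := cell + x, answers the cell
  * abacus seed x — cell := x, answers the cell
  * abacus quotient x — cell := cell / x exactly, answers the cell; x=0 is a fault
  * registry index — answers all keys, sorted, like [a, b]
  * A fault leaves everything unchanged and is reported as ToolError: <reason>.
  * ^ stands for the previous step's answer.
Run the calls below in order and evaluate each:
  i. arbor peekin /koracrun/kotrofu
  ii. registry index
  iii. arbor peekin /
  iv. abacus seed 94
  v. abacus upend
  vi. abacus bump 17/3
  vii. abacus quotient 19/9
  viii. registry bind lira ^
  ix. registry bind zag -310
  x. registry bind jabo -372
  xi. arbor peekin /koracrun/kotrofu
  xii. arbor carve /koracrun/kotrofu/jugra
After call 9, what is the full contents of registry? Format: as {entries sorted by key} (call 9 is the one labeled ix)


Answer: {crasnesot=-66, jabo=cra, lira=4803/1786, zag=-310, zudu=gismad}

Derivation:
! 1. arbor peekin(p='/koracrun/kotrofu') ~> []
! 2. registry index() ~> [crasnesot, jabo, zudu]
! 3. arbor peekin(p='/') ~> [koracrun/]
! 4. abacus seed(x='94') ~> 94
! 5. abacus upend() ~> 1/94
! 6. abacus bump(x='17/3') ~> 1601/282
! 7. abacus quotient(x='19/9') ~> 4803/1786
! 8. registry bind(k='lira', v='^') ~> nil
! 9. registry bind(k='zag', v='-310') ~> nil
! 10. registry bind(k='jabo', v='-372') ~> cra
! 11. arbor peekin(p='/koracrun/kotrofu') ~> []
! 12. arbor carve(p='/koracrun/kotrofu/jugra') ~> ok


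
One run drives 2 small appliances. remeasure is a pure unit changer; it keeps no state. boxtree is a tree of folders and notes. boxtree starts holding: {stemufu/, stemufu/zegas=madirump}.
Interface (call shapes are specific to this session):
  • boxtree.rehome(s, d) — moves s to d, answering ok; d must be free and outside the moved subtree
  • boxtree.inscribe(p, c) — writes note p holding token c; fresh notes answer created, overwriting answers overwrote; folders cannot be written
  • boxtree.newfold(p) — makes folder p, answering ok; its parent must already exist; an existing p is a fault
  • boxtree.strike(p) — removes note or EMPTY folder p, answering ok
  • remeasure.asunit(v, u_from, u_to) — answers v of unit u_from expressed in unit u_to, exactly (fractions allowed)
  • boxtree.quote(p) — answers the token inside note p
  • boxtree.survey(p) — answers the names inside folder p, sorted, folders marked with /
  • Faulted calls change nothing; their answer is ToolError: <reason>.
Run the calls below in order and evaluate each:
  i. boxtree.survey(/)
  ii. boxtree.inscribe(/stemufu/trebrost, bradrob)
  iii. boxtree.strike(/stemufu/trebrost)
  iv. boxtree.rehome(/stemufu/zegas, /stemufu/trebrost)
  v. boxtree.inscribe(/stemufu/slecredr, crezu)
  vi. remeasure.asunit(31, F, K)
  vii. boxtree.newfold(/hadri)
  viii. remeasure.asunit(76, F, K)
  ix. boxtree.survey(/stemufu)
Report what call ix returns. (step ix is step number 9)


Answer: [slecredr, trebrost]

Derivation:
>> boxtree.survey(/)
<< [stemufu/]
>> boxtree.inscribe(/stemufu/trebrost, bradrob)
<< created
>> boxtree.strike(/stemufu/trebrost)
<< ok
>> boxtree.rehome(/stemufu/zegas, /stemufu/trebrost)
<< ok
>> boxtree.inscribe(/stemufu/slecredr, crezu)
<< created
>> remeasure.asunit(31, F, K)
<< 49067/180
>> boxtree.newfold(/hadri)
<< ok
>> remeasure.asunit(76, F, K)
<< 53567/180
>> boxtree.survey(/stemufu)
<< [slecredr, trebrost]


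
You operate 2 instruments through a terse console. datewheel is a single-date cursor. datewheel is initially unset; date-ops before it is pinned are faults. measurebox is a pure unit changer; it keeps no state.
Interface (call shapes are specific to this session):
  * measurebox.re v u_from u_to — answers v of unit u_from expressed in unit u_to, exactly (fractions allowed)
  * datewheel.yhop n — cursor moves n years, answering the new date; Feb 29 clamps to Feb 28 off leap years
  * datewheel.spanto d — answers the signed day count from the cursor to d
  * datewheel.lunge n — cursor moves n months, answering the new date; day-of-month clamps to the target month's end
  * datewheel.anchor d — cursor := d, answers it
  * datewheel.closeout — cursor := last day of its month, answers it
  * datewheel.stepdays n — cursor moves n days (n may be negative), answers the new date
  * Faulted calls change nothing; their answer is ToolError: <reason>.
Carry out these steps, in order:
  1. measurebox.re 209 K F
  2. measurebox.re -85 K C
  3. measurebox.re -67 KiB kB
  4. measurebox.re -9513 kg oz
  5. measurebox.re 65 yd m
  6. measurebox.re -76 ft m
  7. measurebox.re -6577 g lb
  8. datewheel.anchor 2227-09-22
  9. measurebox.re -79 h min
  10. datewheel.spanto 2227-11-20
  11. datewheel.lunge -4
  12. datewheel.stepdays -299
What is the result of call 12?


Answer: 2226-07-27

Derivation:
Step: measurebox.re[v='209'; u_from='K'; u_to='F']
Result: -8347/100
Step: measurebox.re[v='-85'; u_from='K'; u_to='C']
Result: -7163/20
Step: measurebox.re[v='-67'; u_from='KiB'; u_to='kB']
Result: -8576/125
Step: measurebox.re[v='-9513'; u_from='kg'; u_to='oz']
Result: -2174400000000/6479891
Step: measurebox.re[v='65'; u_from='yd'; u_to='m']
Result: 14859/250
Step: measurebox.re[v='-76'; u_from='ft'; u_to='m']
Result: -14478/625
Step: measurebox.re[v='-6577'; u_from='g'; u_to='lb']
Result: -657700000/45359237
Step: datewheel.anchor[d='2227-09-22']
Result: 2227-09-22
Step: measurebox.re[v='-79'; u_from='h'; u_to='min']
Result: -4740
Step: datewheel.spanto[d='2227-11-20']
Result: 59
Step: datewheel.lunge[n='-4']
Result: 2227-05-22
Step: datewheel.stepdays[n='-299']
Result: 2226-07-27


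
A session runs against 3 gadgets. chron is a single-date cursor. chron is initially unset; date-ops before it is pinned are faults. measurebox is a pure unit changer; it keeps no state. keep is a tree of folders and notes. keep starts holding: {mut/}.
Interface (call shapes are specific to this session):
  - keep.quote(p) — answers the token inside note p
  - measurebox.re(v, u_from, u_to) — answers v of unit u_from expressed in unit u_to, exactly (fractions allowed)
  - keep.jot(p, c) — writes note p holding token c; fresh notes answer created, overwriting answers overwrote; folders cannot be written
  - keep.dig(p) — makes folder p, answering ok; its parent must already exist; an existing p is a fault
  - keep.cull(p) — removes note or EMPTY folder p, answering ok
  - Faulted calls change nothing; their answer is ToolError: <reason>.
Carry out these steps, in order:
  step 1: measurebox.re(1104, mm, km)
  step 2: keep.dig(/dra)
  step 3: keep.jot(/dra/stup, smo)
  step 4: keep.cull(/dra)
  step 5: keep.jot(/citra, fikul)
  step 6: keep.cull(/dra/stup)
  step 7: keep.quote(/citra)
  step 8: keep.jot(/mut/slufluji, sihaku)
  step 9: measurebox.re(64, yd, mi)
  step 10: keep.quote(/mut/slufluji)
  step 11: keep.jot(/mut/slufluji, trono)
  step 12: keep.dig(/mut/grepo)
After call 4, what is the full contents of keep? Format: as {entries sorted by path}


Answer: {dra/, dra/stup=smo, mut/}

Derivation:
~$ measurebox.re v→1104 u_from→mm u_to→km
= 69/62500
~$ keep.dig p→/dra
= ok
~$ keep.jot p→/dra/stup c→smo
= created
~$ keep.cull p→/dra
= ToolError: not empty
~$ keep.jot p→/citra c→fikul
= created
~$ keep.cull p→/dra/stup
= ok
~$ keep.quote p→/citra
= fikul
~$ keep.jot p→/mut/slufluji c→sihaku
= created
~$ measurebox.re v→64 u_from→yd u_to→mi
= 2/55
~$ keep.quote p→/mut/slufluji
= sihaku
~$ keep.jot p→/mut/slufluji c→trono
= overwrote
~$ keep.dig p→/mut/grepo
= ok


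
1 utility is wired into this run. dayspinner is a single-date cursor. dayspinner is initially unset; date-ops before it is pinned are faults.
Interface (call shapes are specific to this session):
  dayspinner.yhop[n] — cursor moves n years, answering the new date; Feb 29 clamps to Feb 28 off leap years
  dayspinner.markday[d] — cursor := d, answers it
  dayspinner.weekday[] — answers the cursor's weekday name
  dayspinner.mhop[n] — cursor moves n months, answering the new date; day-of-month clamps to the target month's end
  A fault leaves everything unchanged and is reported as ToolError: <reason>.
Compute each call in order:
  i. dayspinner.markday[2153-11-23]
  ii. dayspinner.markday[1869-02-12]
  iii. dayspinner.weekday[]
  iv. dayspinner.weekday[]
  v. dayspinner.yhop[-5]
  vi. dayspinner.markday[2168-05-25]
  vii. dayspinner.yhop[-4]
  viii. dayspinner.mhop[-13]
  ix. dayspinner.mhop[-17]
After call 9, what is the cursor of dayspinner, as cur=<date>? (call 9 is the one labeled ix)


-- 1. dayspinner.markday(2153-11-23) -> 2153-11-23
-- 2. dayspinner.markday(1869-02-12) -> 1869-02-12
-- 3. dayspinner.weekday() -> Friday
-- 4. dayspinner.weekday() -> Friday
-- 5. dayspinner.yhop(-5) -> 1864-02-12
-- 6. dayspinner.markday(2168-05-25) -> 2168-05-25
-- 7. dayspinner.yhop(-4) -> 2164-05-25
-- 8. dayspinner.mhop(-13) -> 2163-04-25
-- 9. dayspinner.mhop(-17) -> 2161-11-25

Answer: cur=2161-11-25


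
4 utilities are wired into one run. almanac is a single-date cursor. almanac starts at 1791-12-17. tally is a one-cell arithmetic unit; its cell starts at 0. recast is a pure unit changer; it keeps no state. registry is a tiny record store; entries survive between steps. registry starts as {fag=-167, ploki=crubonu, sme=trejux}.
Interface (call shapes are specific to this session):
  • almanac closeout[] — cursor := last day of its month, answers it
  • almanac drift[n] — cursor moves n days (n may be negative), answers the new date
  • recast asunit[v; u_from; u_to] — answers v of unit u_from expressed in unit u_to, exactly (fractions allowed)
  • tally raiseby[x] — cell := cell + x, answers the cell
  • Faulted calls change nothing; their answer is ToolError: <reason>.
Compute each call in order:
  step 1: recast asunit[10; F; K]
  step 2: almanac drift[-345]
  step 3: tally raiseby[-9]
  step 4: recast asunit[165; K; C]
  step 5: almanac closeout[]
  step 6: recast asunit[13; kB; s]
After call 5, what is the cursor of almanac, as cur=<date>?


Now I run recast asunit on v=10, u_from=F, u_to=K, and see 46967/180.
I call almanac drift on n=-345, yielding 1791-01-06.
Then tally raiseby on x=-9, which returns -9.
I call recast asunit on v=165, u_from=K, u_to=C, and observe -2163/20.
Then almanac closeout(), and see 1791-01-31.
I call recast asunit on v=13, u_from=kB, u_to=s, giving ToolError: incompatible units.

Answer: cur=1791-01-31


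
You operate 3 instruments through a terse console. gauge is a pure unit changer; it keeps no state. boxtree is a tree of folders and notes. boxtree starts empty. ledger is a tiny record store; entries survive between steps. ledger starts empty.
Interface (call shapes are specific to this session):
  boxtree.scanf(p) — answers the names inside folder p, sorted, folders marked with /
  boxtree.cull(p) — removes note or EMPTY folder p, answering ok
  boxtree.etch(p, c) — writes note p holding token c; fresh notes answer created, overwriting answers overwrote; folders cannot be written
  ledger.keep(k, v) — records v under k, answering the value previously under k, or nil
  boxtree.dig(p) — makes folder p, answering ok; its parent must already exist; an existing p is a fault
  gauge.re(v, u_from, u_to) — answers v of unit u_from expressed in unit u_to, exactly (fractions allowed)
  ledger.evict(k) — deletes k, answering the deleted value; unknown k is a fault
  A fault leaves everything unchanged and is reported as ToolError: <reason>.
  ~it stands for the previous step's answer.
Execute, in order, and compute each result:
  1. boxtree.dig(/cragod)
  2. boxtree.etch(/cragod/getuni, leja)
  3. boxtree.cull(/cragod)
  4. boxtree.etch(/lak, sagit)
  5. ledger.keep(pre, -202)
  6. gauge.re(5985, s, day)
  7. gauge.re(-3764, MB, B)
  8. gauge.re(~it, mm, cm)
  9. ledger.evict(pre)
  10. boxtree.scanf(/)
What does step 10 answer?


! boxtree.dig(p→/cragod) -> ok
! boxtree.etch(p→/cragod/getuni, c→leja) -> created
! boxtree.cull(p→/cragod) -> ToolError: not empty
! boxtree.etch(p→/lak, c→sagit) -> created
! ledger.keep(k→pre, v→-202) -> nil
! gauge.re(v→5985, u_from→s, u_to→day) -> 133/1920
! gauge.re(v→-3764, u_from→MB, u_to→B) -> -3764000000
! gauge.re(v→~it, u_from→mm, u_to→cm) -> -376400000
! ledger.evict(k→pre) -> -202
! boxtree.scanf(p→/) -> [cragod/, lak]

Answer: [cragod/, lak]


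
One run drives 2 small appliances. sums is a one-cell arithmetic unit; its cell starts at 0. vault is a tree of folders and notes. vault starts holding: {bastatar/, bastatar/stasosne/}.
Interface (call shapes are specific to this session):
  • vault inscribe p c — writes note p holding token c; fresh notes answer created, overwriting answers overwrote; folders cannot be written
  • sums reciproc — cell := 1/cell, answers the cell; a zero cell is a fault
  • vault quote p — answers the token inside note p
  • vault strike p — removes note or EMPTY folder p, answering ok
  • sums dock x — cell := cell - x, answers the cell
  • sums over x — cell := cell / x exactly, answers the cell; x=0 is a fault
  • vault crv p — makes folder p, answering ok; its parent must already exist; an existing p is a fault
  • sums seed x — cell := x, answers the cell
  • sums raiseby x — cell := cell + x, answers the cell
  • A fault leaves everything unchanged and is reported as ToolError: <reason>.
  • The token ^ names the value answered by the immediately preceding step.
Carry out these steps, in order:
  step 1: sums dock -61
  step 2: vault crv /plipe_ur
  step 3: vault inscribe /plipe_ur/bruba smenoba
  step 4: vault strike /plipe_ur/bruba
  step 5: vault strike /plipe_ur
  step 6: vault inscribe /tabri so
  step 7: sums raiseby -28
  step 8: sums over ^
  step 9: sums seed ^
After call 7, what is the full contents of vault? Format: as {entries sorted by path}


-- 1. sums dock(x: -61) ~> 61
-- 2. vault crv(p: /plipe_ur) ~> ok
-- 3. vault inscribe(p: /plipe_ur/bruba, c: smenoba) ~> created
-- 4. vault strike(p: /plipe_ur/bruba) ~> ok
-- 5. vault strike(p: /plipe_ur) ~> ok
-- 6. vault inscribe(p: /tabri, c: so) ~> created
-- 7. sums raiseby(x: -28) ~> 33
-- 8. sums over(x: ^) ~> 1
-- 9. sums seed(x: ^) ~> 1

Answer: {bastatar/, bastatar/stasosne/, tabri=so}


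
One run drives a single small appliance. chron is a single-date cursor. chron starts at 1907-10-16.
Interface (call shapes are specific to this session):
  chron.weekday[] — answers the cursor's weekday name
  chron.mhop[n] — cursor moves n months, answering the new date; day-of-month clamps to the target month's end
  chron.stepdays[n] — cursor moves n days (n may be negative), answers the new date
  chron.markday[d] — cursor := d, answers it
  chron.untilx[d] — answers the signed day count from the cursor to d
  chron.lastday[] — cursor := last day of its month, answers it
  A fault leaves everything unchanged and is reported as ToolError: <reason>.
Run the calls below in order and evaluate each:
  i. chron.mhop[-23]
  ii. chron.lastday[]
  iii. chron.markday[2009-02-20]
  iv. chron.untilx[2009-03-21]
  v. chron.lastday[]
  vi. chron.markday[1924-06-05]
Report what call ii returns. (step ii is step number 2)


Answer: 1905-11-30

Derivation:
·→ chron.mhop(-23)
·← 1905-11-16
·→ chron.lastday()
·← 1905-11-30
·→ chron.markday(2009-02-20)
·← 2009-02-20
·→ chron.untilx(2009-03-21)
·← 29
·→ chron.lastday()
·← 2009-02-28
·→ chron.markday(1924-06-05)
·← 1924-06-05


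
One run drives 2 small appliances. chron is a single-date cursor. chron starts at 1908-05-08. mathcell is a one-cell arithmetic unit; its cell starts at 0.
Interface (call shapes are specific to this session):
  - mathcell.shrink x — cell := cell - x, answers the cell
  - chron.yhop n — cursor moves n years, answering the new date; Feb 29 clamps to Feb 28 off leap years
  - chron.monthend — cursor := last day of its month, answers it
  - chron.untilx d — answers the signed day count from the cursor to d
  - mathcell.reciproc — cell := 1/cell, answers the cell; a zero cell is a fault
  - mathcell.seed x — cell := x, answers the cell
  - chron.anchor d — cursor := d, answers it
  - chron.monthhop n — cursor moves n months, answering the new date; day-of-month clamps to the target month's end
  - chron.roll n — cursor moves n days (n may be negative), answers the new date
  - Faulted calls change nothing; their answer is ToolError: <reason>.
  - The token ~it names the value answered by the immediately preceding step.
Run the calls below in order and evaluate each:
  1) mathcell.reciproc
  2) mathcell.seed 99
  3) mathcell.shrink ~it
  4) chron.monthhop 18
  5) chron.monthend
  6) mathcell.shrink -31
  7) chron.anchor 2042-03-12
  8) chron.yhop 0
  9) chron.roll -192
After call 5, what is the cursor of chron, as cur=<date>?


>> mathcell.reciproc()
<< ToolError: reciprocal of zero
>> mathcell.seed(x='99')
<< 99
>> mathcell.shrink(x='~it')
<< 0
>> chron.monthhop(n='18')
<< 1909-11-08
>> chron.monthend()
<< 1909-11-30
>> mathcell.shrink(x='-31')
<< 31
>> chron.anchor(d='2042-03-12')
<< 2042-03-12
>> chron.yhop(n='0')
<< 2042-03-12
>> chron.roll(n='-192')
<< 2041-09-01

Answer: cur=1909-11-30


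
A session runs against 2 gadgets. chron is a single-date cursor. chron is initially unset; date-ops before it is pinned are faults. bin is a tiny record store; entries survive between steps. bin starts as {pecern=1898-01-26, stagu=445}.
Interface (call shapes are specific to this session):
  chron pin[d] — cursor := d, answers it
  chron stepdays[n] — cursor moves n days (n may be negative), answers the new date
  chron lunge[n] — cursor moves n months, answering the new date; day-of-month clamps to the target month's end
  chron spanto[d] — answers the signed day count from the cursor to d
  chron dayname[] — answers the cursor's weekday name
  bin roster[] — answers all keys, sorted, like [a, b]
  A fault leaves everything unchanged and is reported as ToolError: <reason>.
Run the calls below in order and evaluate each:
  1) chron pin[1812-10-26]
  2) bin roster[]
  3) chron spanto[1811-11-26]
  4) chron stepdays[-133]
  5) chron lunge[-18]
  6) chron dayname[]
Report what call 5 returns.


Answer: 1810-12-15

Derivation:
// 1. chron pin(d: 1812-10-26) == 1812-10-26
// 2. bin roster() == [pecern, stagu]
// 3. chron spanto(d: 1811-11-26) == -335
// 4. chron stepdays(n: -133) == 1812-06-15
// 5. chron lunge(n: -18) == 1810-12-15
// 6. chron dayname() == Saturday


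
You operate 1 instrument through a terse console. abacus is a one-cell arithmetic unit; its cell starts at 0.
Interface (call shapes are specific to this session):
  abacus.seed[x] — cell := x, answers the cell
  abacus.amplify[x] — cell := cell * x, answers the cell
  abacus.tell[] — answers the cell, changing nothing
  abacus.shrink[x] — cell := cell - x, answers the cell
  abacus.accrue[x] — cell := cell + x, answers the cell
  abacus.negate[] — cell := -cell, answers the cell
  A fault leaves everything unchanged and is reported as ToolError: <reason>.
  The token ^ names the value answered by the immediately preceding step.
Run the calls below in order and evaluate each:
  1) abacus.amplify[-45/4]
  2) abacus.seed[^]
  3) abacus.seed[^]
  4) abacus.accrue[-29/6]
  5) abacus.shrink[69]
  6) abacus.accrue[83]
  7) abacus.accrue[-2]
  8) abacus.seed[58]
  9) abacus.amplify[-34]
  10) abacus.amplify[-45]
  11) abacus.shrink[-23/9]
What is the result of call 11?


>>> abacus.amplify x: -45/4
:: 0
>>> abacus.seed x: ^
:: 0
>>> abacus.seed x: ^
:: 0
>>> abacus.accrue x: -29/6
:: -29/6
>>> abacus.shrink x: 69
:: -443/6
>>> abacus.accrue x: 83
:: 55/6
>>> abacus.accrue x: -2
:: 43/6
>>> abacus.seed x: 58
:: 58
>>> abacus.amplify x: -34
:: -1972
>>> abacus.amplify x: -45
:: 88740
>>> abacus.shrink x: -23/9
:: 798683/9

Answer: 798683/9


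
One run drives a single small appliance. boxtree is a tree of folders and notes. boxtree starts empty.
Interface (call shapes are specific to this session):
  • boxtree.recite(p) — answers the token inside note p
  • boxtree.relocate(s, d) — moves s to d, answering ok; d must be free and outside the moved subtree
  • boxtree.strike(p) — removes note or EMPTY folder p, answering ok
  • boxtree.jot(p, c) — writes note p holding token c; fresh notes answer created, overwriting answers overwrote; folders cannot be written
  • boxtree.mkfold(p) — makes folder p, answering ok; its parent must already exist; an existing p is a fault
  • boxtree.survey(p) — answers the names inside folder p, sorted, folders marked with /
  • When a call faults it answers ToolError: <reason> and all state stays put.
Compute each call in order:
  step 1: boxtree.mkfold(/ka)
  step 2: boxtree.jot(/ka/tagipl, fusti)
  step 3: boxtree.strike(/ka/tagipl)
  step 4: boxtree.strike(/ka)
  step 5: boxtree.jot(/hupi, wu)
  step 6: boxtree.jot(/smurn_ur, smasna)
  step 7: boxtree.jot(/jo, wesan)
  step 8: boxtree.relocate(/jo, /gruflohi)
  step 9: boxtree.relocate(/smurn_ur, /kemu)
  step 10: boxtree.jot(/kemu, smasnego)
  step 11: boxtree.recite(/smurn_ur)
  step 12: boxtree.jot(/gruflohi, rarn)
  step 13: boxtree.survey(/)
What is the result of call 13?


I invoke boxtree.mkfold on p='/ka', → ok.
Using boxtree.jot on p='/ka/tagipl', c='fusti', which returns created.
I use boxtree.strike on p='/ka/tagipl', and get ok.
Invoking boxtree.strike on p='/ka', — result: ok.
Now I run boxtree.jot on p='/hupi', c='wu', and see created.
Calling boxtree.jot on p='/smurn_ur', c='smasna', which returns created.
Now I run boxtree.jot on p='/jo', c='wesan', yielding created.
I call boxtree.relocate on s='/jo', d='/gruflohi', — result: ok.
I call boxtree.relocate on s='/smurn_ur', d='/kemu', — result: ok.
I use boxtree.jot on p='/kemu', c='smasnego', and get overwrote.
I run boxtree.recite on p='/smurn_ur', and see ToolError: not found.
Then boxtree.jot on p='/gruflohi', c='rarn', and observe overwrote.
I try boxtree.survey on p='/', — result: [gruflohi, hupi, kemu].

Answer: [gruflohi, hupi, kemu]


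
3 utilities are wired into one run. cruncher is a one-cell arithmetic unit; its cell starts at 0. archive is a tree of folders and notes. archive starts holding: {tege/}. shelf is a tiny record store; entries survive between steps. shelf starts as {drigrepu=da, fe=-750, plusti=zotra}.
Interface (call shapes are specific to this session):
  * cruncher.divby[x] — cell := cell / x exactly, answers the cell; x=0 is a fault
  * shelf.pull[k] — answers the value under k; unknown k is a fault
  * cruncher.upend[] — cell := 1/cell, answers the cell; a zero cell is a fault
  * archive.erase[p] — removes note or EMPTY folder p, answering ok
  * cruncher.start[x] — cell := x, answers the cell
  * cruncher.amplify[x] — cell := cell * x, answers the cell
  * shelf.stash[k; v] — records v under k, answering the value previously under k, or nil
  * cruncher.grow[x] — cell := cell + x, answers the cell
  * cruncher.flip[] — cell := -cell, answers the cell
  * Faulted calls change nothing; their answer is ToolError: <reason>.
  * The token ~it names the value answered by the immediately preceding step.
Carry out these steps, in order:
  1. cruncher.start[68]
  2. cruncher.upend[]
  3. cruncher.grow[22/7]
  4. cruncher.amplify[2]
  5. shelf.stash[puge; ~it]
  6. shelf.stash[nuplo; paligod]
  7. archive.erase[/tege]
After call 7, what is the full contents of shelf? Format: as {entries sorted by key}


// 1. cruncher.start(x=68) ~> 68
// 2. cruncher.upend() ~> 1/68
// 3. cruncher.grow(x=22/7) ~> 1503/476
// 4. cruncher.amplify(x=2) ~> 1503/238
// 5. shelf.stash(k=puge, v=~it) ~> nil
// 6. shelf.stash(k=nuplo, v=paligod) ~> nil
// 7. archive.erase(p=/tege) ~> ok

Answer: {drigrepu=da, fe=-750, nuplo=paligod, plusti=zotra, puge=1503/238}


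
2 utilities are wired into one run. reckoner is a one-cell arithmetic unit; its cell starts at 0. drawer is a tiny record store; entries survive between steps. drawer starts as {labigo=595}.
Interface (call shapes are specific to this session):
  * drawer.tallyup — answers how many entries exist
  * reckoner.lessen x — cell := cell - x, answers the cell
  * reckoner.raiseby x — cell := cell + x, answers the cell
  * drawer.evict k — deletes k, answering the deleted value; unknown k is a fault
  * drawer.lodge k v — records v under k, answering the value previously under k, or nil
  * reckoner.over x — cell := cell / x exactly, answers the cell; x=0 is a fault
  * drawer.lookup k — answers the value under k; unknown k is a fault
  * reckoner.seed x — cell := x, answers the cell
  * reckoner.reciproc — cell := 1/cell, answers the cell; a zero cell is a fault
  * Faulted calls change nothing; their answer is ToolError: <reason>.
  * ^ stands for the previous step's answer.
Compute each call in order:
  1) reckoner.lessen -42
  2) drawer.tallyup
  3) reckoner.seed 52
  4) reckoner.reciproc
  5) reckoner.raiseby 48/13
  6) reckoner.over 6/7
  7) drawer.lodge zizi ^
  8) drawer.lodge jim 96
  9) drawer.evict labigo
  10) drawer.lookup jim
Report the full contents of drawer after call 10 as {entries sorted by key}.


I try reckoner.lessen(x→-42), which returns 42.
Now I run drawer.tallyup, which returns 1.
Then reckoner.seed(x→52), and see 52.
Invoking reckoner.reciproc, and observe 1/52.
Invoking reckoner.raiseby(x→48/13), giving 193/52.
I invoke reckoner.over(x→6/7), giving 1351/312.
I invoke drawer.lodge(k→zizi, v→^): nil.
I use drawer.lodge(k→jim, v→96), which returns nil.
Now I run drawer.evict(k→labigo), → 595.
I invoke drawer.lookup(k→jim), → 96.

Answer: {jim=96, zizi=1351/312}


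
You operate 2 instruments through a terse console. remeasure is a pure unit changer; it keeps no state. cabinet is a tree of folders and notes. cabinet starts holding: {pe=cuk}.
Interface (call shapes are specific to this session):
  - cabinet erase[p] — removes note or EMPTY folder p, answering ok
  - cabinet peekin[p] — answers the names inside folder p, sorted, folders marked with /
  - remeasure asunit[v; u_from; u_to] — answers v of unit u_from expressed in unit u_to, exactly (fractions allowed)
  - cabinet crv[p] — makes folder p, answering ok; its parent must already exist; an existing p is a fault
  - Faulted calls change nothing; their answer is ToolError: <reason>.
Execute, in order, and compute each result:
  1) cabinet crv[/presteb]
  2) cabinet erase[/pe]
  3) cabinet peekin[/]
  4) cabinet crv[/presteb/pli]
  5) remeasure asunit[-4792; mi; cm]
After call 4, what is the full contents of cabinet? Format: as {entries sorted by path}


Answer: {presteb/, presteb/pli/}

Derivation:
% 1. cabinet crv(p: /presteb) ~> ok
% 2. cabinet erase(p: /pe) ~> ok
% 3. cabinet peekin(p: /) ~> [presteb/]
% 4. cabinet crv(p: /presteb/pli) ~> ok
% 5. remeasure asunit(v: -4792, u_from: mi, u_to: cm) ~> -3855988224/5


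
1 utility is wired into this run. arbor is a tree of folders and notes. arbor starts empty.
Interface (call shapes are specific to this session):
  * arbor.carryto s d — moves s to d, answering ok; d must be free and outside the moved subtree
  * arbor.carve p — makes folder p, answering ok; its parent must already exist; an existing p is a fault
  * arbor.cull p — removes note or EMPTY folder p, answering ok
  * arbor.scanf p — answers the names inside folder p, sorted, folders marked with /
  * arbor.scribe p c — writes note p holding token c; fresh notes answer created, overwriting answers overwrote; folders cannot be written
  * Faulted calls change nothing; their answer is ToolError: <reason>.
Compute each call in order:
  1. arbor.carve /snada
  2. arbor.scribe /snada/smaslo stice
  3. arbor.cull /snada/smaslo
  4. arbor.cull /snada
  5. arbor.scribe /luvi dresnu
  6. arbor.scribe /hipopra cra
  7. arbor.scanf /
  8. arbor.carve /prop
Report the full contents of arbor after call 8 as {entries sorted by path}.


Do: arbor.carve[p→/snada]
See: ok
Do: arbor.scribe[p→/snada/smaslo; c→stice]
See: created
Do: arbor.cull[p→/snada/smaslo]
See: ok
Do: arbor.cull[p→/snada]
See: ok
Do: arbor.scribe[p→/luvi; c→dresnu]
See: created
Do: arbor.scribe[p→/hipopra; c→cra]
See: created
Do: arbor.scanf[p→/]
See: [hipopra, luvi]
Do: arbor.carve[p→/prop]
See: ok

Answer: {hipopra=cra, luvi=dresnu, prop/}


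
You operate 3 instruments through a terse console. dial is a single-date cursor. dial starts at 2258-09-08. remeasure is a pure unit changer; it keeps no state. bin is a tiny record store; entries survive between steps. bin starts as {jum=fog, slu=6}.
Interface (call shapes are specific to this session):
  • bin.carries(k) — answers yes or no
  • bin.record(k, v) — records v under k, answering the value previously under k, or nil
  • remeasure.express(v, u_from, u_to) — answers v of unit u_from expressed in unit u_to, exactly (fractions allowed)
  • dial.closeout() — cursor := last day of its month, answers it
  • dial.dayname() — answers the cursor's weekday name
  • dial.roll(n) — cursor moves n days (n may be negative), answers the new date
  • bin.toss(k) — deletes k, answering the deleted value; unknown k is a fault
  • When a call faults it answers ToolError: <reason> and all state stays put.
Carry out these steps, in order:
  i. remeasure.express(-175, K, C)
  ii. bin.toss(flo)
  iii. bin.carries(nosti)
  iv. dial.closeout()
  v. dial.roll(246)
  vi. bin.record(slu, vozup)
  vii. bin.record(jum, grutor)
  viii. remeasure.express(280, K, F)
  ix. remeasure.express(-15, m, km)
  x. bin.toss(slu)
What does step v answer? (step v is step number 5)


Answer: 2259-06-03

Derivation:
Using express on -175, K, C, giving -8963/20.
Calling toss on flo, — result: ToolError: no such key flo.
Next I call carries on nosti, — result: no.
Next I call closeout(), and see 2258-09-30.
I try roll on 246, → 2259-06-03.
Invoking record on slu, vozup, and see 6.
Now I run record on jum, grutor, → fog.
Now I run express on 280, K, F, and observe 4433/100.
Calling express on -15, m, km: -3/200.
Using toss on slu, and get vozup.


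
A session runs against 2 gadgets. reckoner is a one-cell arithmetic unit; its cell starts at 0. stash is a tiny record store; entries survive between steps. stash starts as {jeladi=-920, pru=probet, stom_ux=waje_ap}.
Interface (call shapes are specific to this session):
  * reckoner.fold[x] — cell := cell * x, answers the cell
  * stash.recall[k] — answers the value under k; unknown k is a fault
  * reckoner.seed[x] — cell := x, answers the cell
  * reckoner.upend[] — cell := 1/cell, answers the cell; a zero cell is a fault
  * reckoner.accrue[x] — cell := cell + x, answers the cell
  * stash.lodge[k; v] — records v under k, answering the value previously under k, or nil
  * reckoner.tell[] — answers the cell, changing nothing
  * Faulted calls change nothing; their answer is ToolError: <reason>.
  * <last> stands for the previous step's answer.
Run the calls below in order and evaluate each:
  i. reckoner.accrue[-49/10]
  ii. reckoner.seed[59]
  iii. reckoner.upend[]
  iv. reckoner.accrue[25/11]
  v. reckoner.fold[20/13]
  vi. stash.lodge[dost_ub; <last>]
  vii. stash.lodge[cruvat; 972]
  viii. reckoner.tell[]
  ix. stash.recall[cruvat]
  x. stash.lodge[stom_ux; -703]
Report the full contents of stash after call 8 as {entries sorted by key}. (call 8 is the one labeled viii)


Next I call accrue passing x: -49/10, and see -49/10.
I try seed passing x: 59, → 59.
I call upend: 1/59.
Then accrue passing x: 25/11, — result: 1486/649.
I use fold passing x: 20/13, — result: 29720/8437.
Invoking lodge passing k: dost_ub, v: <last>, which returns nil.
Calling lodge passing k: cruvat, v: 972, yielding nil.
Next I call tell, and observe 29720/8437.
I call recall passing k: cruvat, yielding 972.
Next I call lodge passing k: stom_ux, v: -703, giving waje_ap.

Answer: {cruvat=972, dost_ub=29720/8437, jeladi=-920, pru=probet, stom_ux=waje_ap}


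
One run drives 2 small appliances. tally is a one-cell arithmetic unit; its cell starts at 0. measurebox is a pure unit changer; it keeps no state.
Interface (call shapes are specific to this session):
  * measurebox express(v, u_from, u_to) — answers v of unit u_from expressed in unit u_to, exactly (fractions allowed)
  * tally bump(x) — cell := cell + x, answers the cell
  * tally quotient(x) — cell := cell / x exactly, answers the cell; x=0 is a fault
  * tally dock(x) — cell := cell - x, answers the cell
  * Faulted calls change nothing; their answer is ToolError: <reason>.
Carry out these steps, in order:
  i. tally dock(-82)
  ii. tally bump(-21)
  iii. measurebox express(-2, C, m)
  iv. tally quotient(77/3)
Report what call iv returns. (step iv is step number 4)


Calling tally dock passing x→-82, and see 82.
I call tally bump passing x→-21, which returns 61.
Invoking measurebox express passing v→-2, u_from→C, u_to→m, yielding ToolError: incompatible units.
I try tally quotient passing x→77/3: 183/77.

Answer: 183/77


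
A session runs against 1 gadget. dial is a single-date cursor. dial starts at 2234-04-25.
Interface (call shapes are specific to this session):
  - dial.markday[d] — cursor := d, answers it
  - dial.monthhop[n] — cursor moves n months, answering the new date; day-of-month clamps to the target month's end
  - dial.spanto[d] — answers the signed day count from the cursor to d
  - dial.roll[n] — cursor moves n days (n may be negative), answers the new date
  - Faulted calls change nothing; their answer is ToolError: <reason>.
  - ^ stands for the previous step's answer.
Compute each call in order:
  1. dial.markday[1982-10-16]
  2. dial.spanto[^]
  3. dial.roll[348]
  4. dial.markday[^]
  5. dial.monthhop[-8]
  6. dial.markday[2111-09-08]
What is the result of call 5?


-> dial.markday(1982-10-16)
<- 1982-10-16
-> dial.spanto(^)
<- 0
-> dial.roll(348)
<- 1983-09-29
-> dial.markday(^)
<- 1983-09-29
-> dial.monthhop(-8)
<- 1983-01-29
-> dial.markday(2111-09-08)
<- 2111-09-08

Answer: 1983-01-29


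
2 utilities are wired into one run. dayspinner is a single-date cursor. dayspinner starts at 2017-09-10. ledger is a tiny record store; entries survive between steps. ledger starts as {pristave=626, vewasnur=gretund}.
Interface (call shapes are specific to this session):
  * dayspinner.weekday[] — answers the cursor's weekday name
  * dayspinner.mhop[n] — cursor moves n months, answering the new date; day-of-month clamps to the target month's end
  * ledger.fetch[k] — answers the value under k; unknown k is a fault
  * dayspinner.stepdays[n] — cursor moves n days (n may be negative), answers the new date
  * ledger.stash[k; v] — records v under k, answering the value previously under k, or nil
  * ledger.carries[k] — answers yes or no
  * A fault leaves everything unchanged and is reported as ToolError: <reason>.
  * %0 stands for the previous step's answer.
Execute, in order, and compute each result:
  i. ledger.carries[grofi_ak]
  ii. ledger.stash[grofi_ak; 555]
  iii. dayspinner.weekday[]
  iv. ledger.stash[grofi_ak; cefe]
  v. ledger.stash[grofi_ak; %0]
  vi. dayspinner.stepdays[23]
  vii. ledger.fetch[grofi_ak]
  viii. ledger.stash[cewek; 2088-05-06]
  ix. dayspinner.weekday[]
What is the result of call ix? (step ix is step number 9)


-- carries(grofi_ak) => no
-- stash(grofi_ak, 555) => nil
-- weekday() => Sunday
-- stash(grofi_ak, cefe) => 555
-- stash(grofi_ak, %0) => cefe
-- stepdays(23) => 2017-10-03
-- fetch(grofi_ak) => 555
-- stash(cewek, 2088-05-06) => nil
-- weekday() => Tuesday

Answer: Tuesday


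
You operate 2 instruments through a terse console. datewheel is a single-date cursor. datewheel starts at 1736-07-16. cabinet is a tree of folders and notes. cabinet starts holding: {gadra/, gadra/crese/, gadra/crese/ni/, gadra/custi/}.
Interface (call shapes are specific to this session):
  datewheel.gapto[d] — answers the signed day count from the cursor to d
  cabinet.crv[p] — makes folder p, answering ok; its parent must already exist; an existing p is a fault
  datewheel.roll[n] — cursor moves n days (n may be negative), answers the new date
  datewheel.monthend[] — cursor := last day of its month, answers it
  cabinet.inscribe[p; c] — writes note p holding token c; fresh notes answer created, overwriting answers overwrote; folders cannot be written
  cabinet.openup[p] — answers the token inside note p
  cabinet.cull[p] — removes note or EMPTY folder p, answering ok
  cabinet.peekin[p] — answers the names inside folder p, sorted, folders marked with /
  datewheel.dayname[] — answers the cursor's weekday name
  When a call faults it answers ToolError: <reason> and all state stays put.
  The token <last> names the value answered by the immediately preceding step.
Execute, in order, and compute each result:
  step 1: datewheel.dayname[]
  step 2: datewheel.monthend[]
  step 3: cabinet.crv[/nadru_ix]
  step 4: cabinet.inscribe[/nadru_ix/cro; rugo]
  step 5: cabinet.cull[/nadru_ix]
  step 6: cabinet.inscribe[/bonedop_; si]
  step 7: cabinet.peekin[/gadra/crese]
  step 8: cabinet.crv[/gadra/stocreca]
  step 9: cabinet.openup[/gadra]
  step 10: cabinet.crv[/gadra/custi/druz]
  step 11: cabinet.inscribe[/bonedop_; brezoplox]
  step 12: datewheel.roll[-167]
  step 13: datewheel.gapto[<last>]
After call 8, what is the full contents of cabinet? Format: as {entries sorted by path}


I invoke datewheel.dayname(): Monday.
Invoking datewheel.monthend, and get 1736-07-31.
I invoke cabinet.crv using p='/nadru_ix', → ok.
Now I run cabinet.inscribe using p='/nadru_ix/cro', c='rugo', yielding created.
I use cabinet.cull using p='/nadru_ix', and observe ToolError: not empty.
I try cabinet.inscribe using p='/bonedop_', c='si': created.
Now I run cabinet.peekin using p='/gadra/crese': [ni/].
I use cabinet.crv using p='/gadra/stocreca', and get ok.
I run cabinet.openup using p='/gadra': ToolError: is a directory.
Calling cabinet.crv using p='/gadra/custi/druz', yielding ok.
I run cabinet.inscribe using p='/bonedop_', c='brezoplox', → overwrote.
I run datewheel.roll using n='-167', and observe 1736-02-15.
I call datewheel.gapto using d='<last>', → 0.

Answer: {bonedop_=si, gadra/, gadra/crese/, gadra/crese/ni/, gadra/custi/, gadra/stocreca/, nadru_ix/, nadru_ix/cro=rugo}


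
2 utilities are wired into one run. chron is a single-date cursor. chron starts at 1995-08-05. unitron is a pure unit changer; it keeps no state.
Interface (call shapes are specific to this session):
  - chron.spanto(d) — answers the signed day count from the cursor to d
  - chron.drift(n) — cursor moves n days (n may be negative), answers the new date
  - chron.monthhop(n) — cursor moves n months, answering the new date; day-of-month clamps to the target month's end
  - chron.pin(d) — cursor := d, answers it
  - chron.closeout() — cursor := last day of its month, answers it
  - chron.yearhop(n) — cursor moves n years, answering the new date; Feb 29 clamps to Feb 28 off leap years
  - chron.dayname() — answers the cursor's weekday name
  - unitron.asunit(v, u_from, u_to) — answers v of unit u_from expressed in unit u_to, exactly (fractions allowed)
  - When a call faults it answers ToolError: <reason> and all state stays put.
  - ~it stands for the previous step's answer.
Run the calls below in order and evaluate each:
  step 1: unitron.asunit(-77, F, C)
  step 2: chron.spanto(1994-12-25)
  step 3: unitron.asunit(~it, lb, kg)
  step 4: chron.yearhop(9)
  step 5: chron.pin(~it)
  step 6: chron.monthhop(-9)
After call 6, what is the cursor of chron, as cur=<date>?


Then unitron.asunit using v='-77', u_from='F', u_to='C', which returns -545/9.
I run chron.spanto using d='1994-12-25', — result: -223.
Calling unitron.asunit using v='~it', u_from='lb', u_to='kg', and see -10115109851/100000000.
Using chron.yearhop using n='9', and see 2004-08-05.
I invoke chron.pin using d='~it', → 2004-08-05.
I try chron.monthhop using n='-9', — result: 2003-11-05.

Answer: cur=2003-11-05
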